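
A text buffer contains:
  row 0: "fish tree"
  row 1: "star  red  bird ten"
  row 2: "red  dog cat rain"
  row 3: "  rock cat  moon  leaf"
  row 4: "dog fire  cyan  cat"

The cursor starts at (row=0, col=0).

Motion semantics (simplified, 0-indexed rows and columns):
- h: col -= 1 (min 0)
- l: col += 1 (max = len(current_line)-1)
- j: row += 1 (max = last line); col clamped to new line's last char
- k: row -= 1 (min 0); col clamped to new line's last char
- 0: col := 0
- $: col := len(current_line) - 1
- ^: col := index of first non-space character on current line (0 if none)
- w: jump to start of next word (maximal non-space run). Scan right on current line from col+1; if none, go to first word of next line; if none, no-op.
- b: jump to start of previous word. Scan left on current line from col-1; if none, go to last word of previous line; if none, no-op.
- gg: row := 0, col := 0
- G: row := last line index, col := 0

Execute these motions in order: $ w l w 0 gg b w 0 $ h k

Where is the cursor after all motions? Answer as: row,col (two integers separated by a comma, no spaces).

Answer: 0,7

Derivation:
After 1 ($): row=0 col=8 char='e'
After 2 (w): row=1 col=0 char='s'
After 3 (l): row=1 col=1 char='t'
After 4 (w): row=1 col=6 char='r'
After 5 (0): row=1 col=0 char='s'
After 6 (gg): row=0 col=0 char='f'
After 7 (b): row=0 col=0 char='f'
After 8 (w): row=0 col=5 char='t'
After 9 (0): row=0 col=0 char='f'
After 10 ($): row=0 col=8 char='e'
After 11 (h): row=0 col=7 char='e'
After 12 (k): row=0 col=7 char='e'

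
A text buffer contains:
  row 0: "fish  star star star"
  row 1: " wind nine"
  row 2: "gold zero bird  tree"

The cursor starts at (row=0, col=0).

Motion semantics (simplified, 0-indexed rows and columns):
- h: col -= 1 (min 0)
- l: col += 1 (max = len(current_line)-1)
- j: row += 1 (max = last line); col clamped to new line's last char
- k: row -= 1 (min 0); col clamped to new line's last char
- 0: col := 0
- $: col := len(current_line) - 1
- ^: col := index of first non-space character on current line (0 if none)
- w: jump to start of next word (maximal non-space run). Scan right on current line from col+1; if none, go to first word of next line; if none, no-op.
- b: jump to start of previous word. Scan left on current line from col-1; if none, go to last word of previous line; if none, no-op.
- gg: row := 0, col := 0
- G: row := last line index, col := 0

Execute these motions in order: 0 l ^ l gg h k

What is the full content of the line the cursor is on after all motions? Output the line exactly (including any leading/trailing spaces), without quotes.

Answer: fish  star star star

Derivation:
After 1 (0): row=0 col=0 char='f'
After 2 (l): row=0 col=1 char='i'
After 3 (^): row=0 col=0 char='f'
After 4 (l): row=0 col=1 char='i'
After 5 (gg): row=0 col=0 char='f'
After 6 (h): row=0 col=0 char='f'
After 7 (k): row=0 col=0 char='f'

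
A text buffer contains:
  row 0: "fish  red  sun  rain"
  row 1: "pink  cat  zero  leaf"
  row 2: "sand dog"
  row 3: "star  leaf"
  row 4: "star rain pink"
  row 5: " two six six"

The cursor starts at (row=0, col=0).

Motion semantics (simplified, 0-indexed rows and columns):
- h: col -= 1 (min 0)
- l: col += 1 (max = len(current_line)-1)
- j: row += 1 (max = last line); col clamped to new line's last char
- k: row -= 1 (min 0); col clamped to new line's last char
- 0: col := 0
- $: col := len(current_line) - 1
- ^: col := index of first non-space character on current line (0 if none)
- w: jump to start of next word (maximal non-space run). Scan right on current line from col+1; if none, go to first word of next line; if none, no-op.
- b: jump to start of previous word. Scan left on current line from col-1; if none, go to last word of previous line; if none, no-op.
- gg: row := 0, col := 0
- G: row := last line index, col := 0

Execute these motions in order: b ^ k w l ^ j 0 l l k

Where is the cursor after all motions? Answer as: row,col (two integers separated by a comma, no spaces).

Answer: 0,2

Derivation:
After 1 (b): row=0 col=0 char='f'
After 2 (^): row=0 col=0 char='f'
After 3 (k): row=0 col=0 char='f'
After 4 (w): row=0 col=6 char='r'
After 5 (l): row=0 col=7 char='e'
After 6 (^): row=0 col=0 char='f'
After 7 (j): row=1 col=0 char='p'
After 8 (0): row=1 col=0 char='p'
After 9 (l): row=1 col=1 char='i'
After 10 (l): row=1 col=2 char='n'
After 11 (k): row=0 col=2 char='s'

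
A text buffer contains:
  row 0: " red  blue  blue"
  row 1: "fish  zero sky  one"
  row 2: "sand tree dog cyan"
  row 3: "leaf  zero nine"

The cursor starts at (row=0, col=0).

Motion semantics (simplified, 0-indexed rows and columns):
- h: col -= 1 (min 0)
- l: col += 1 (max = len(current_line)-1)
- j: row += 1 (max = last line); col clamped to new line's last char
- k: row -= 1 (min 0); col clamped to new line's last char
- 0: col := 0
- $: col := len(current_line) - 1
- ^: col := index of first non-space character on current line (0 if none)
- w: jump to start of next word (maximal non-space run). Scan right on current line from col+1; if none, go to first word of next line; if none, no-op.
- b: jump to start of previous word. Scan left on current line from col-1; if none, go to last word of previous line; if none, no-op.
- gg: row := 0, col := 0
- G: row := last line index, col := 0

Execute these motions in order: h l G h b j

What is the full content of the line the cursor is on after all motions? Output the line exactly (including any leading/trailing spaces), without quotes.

After 1 (h): row=0 col=0 char='_'
After 2 (l): row=0 col=1 char='r'
After 3 (G): row=3 col=0 char='l'
After 4 (h): row=3 col=0 char='l'
After 5 (b): row=2 col=14 char='c'
After 6 (j): row=3 col=14 char='e'

Answer: leaf  zero nine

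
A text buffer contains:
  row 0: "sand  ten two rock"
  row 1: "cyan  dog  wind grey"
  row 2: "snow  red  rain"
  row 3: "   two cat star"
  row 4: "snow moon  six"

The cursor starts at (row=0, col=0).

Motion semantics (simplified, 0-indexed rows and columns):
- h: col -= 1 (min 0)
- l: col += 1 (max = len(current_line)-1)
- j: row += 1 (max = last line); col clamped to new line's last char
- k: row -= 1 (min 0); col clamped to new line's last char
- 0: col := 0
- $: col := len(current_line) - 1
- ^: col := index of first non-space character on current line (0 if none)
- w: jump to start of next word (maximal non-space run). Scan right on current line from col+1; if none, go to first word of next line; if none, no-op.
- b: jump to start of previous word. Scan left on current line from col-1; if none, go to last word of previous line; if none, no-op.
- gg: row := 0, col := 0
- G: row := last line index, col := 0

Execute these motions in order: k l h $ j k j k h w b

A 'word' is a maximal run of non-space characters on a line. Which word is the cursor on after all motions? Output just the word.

Answer: rock

Derivation:
After 1 (k): row=0 col=0 char='s'
After 2 (l): row=0 col=1 char='a'
After 3 (h): row=0 col=0 char='s'
After 4 ($): row=0 col=17 char='k'
After 5 (j): row=1 col=17 char='r'
After 6 (k): row=0 col=17 char='k'
After 7 (j): row=1 col=17 char='r'
After 8 (k): row=0 col=17 char='k'
After 9 (h): row=0 col=16 char='c'
After 10 (w): row=1 col=0 char='c'
After 11 (b): row=0 col=14 char='r'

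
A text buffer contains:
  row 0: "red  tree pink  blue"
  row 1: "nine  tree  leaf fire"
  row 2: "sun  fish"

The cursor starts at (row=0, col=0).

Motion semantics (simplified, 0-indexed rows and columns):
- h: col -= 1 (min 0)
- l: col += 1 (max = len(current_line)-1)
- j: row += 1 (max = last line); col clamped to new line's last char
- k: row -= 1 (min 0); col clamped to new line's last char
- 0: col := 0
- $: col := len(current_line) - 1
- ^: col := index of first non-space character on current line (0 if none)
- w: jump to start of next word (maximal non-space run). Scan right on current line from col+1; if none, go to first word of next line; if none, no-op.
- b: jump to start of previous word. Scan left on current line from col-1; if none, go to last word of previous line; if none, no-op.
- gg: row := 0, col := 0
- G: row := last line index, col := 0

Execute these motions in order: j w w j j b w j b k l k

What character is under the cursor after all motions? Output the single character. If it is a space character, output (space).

After 1 (j): row=1 col=0 char='n'
After 2 (w): row=1 col=6 char='t'
After 3 (w): row=1 col=12 char='l'
After 4 (j): row=2 col=8 char='h'
After 5 (j): row=2 col=8 char='h'
After 6 (b): row=2 col=5 char='f'
After 7 (w): row=2 col=5 char='f'
After 8 (j): row=2 col=5 char='f'
After 9 (b): row=2 col=0 char='s'
After 10 (k): row=1 col=0 char='n'
After 11 (l): row=1 col=1 char='i'
After 12 (k): row=0 col=1 char='e'

Answer: e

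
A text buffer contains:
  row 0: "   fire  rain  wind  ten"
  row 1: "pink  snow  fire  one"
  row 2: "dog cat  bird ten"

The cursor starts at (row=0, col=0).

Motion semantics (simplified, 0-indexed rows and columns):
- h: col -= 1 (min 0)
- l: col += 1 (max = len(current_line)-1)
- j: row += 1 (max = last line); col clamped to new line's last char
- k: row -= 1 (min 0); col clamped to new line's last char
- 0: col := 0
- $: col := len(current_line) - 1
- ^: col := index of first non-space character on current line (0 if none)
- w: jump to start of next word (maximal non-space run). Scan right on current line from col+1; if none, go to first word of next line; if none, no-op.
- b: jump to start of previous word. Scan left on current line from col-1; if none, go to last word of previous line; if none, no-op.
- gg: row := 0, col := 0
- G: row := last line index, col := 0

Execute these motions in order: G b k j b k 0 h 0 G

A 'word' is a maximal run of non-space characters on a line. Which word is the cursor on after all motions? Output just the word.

After 1 (G): row=2 col=0 char='d'
After 2 (b): row=1 col=18 char='o'
After 3 (k): row=0 col=18 char='d'
After 4 (j): row=1 col=18 char='o'
After 5 (b): row=1 col=12 char='f'
After 6 (k): row=0 col=12 char='n'
After 7 (0): row=0 col=0 char='_'
After 8 (h): row=0 col=0 char='_'
After 9 (0): row=0 col=0 char='_'
After 10 (G): row=2 col=0 char='d'

Answer: dog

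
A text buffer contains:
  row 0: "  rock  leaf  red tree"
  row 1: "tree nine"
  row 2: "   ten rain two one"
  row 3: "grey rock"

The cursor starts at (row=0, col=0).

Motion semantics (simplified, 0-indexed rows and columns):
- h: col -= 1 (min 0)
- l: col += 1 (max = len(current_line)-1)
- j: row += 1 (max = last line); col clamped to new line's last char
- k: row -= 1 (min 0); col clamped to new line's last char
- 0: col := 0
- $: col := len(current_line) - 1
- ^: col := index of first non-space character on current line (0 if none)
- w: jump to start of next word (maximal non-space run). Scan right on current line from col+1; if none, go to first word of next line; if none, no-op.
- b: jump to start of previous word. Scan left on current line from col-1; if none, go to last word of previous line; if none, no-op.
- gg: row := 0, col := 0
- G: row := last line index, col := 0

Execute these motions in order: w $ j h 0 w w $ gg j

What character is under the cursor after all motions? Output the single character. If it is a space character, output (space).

Answer: t

Derivation:
After 1 (w): row=0 col=2 char='r'
After 2 ($): row=0 col=21 char='e'
After 3 (j): row=1 col=8 char='e'
After 4 (h): row=1 col=7 char='n'
After 5 (0): row=1 col=0 char='t'
After 6 (w): row=1 col=5 char='n'
After 7 (w): row=2 col=3 char='t'
After 8 ($): row=2 col=18 char='e'
After 9 (gg): row=0 col=0 char='_'
After 10 (j): row=1 col=0 char='t'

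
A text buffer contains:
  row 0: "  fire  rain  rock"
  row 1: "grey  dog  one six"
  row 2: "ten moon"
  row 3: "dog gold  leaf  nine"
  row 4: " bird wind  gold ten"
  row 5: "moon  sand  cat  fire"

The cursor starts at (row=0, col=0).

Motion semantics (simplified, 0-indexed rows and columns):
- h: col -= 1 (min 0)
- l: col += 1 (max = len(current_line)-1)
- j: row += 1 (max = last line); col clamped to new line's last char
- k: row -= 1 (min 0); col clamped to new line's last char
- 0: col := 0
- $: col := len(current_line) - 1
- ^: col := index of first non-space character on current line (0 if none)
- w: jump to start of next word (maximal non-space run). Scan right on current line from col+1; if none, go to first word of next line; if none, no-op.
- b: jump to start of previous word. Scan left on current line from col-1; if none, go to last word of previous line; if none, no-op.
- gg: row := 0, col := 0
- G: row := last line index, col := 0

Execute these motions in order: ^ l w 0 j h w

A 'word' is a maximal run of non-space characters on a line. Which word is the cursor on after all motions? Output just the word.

After 1 (^): row=0 col=2 char='f'
After 2 (l): row=0 col=3 char='i'
After 3 (w): row=0 col=8 char='r'
After 4 (0): row=0 col=0 char='_'
After 5 (j): row=1 col=0 char='g'
After 6 (h): row=1 col=0 char='g'
After 7 (w): row=1 col=6 char='d'

Answer: dog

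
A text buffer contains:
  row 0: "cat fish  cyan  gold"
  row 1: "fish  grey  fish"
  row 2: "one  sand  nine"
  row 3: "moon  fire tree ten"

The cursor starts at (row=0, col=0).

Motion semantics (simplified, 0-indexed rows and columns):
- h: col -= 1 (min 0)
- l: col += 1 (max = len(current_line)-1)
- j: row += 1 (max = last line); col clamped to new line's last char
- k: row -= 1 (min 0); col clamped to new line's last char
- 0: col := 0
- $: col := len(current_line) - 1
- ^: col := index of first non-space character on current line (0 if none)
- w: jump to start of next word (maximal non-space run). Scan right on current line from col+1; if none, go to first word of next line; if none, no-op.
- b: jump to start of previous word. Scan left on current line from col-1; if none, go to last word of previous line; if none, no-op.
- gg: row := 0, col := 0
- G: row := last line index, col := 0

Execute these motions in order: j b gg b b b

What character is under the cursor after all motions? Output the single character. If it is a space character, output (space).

After 1 (j): row=1 col=0 char='f'
After 2 (b): row=0 col=16 char='g'
After 3 (gg): row=0 col=0 char='c'
After 4 (b): row=0 col=0 char='c'
After 5 (b): row=0 col=0 char='c'
After 6 (b): row=0 col=0 char='c'

Answer: c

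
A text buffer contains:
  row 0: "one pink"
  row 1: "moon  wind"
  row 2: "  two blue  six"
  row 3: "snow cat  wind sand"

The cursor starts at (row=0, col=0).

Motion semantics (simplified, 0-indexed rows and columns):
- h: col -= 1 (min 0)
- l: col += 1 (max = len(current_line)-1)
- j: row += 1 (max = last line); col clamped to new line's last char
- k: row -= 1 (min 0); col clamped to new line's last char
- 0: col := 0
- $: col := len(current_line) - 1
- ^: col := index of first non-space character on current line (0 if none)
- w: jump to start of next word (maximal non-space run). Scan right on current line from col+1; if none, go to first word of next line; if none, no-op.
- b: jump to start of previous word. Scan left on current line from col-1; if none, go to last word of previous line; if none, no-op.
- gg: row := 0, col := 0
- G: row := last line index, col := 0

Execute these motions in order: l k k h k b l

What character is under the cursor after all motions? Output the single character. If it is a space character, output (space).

After 1 (l): row=0 col=1 char='n'
After 2 (k): row=0 col=1 char='n'
After 3 (k): row=0 col=1 char='n'
After 4 (h): row=0 col=0 char='o'
After 5 (k): row=0 col=0 char='o'
After 6 (b): row=0 col=0 char='o'
After 7 (l): row=0 col=1 char='n'

Answer: n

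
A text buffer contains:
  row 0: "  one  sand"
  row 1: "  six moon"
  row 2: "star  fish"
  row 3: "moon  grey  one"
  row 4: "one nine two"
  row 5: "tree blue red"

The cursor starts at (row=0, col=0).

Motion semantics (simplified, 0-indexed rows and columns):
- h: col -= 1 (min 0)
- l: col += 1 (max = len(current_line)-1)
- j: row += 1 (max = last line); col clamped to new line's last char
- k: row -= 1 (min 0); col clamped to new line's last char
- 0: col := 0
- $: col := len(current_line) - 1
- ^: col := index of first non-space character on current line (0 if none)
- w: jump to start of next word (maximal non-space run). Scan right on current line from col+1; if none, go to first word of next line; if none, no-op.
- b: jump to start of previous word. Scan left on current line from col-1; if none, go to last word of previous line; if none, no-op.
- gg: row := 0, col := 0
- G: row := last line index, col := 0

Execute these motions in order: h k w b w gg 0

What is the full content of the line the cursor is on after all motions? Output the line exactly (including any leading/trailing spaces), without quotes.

Answer:   one  sand

Derivation:
After 1 (h): row=0 col=0 char='_'
After 2 (k): row=0 col=0 char='_'
After 3 (w): row=0 col=2 char='o'
After 4 (b): row=0 col=2 char='o'
After 5 (w): row=0 col=7 char='s'
After 6 (gg): row=0 col=0 char='_'
After 7 (0): row=0 col=0 char='_'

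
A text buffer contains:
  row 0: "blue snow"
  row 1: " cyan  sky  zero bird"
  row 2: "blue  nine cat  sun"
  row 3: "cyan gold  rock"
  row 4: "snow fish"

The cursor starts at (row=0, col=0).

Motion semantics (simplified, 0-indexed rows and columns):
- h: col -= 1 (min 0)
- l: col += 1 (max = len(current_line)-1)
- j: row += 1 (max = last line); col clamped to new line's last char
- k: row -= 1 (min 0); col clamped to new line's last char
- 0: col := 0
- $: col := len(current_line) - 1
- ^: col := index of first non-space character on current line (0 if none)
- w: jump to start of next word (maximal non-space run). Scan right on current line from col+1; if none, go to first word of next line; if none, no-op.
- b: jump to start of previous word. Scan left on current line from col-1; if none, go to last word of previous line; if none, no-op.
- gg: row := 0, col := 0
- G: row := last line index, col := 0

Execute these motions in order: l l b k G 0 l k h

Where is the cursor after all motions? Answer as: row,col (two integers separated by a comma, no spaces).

Answer: 3,0

Derivation:
After 1 (l): row=0 col=1 char='l'
After 2 (l): row=0 col=2 char='u'
After 3 (b): row=0 col=0 char='b'
After 4 (k): row=0 col=0 char='b'
After 5 (G): row=4 col=0 char='s'
After 6 (0): row=4 col=0 char='s'
After 7 (l): row=4 col=1 char='n'
After 8 (k): row=3 col=1 char='y'
After 9 (h): row=3 col=0 char='c'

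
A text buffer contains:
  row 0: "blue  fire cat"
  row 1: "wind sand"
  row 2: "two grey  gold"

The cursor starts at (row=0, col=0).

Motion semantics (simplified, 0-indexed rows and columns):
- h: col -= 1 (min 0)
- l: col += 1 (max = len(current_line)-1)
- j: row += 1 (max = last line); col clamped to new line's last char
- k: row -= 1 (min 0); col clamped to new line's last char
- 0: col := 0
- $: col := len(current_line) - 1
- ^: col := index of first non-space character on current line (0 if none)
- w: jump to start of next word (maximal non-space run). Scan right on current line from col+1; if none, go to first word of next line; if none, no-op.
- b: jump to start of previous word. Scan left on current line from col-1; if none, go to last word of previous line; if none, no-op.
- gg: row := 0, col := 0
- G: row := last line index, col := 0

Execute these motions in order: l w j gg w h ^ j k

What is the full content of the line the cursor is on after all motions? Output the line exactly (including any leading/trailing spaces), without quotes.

Answer: blue  fire cat

Derivation:
After 1 (l): row=0 col=1 char='l'
After 2 (w): row=0 col=6 char='f'
After 3 (j): row=1 col=6 char='a'
After 4 (gg): row=0 col=0 char='b'
After 5 (w): row=0 col=6 char='f'
After 6 (h): row=0 col=5 char='_'
After 7 (^): row=0 col=0 char='b'
After 8 (j): row=1 col=0 char='w'
After 9 (k): row=0 col=0 char='b'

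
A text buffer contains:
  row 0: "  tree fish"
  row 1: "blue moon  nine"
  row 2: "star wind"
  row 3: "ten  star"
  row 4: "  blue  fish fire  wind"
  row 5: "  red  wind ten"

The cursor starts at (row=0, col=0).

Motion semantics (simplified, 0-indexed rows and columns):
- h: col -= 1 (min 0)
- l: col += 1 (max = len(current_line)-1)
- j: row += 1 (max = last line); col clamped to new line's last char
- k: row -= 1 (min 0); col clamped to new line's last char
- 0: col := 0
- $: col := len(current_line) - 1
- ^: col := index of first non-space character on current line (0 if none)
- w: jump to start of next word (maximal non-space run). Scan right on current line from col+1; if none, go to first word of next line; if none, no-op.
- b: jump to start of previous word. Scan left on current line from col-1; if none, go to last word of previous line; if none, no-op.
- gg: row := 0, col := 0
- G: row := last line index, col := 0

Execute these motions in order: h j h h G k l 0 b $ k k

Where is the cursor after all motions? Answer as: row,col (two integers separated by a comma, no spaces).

After 1 (h): row=0 col=0 char='_'
After 2 (j): row=1 col=0 char='b'
After 3 (h): row=1 col=0 char='b'
After 4 (h): row=1 col=0 char='b'
After 5 (G): row=5 col=0 char='_'
After 6 (k): row=4 col=0 char='_'
After 7 (l): row=4 col=1 char='_'
After 8 (0): row=4 col=0 char='_'
After 9 (b): row=3 col=5 char='s'
After 10 ($): row=3 col=8 char='r'
After 11 (k): row=2 col=8 char='d'
After 12 (k): row=1 col=8 char='n'

Answer: 1,8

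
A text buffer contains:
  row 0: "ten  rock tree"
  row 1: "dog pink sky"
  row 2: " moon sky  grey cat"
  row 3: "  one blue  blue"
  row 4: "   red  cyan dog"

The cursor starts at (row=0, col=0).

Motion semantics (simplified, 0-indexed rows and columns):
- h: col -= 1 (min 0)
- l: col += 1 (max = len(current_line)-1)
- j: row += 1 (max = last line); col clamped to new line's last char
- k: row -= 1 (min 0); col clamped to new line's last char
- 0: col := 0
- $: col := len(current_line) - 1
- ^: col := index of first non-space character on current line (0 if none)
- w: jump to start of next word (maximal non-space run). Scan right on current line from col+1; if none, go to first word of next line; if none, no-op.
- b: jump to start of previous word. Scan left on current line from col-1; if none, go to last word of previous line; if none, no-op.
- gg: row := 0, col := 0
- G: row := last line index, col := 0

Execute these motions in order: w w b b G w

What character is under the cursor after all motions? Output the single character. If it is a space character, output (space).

Answer: r

Derivation:
After 1 (w): row=0 col=5 char='r'
After 2 (w): row=0 col=10 char='t'
After 3 (b): row=0 col=5 char='r'
After 4 (b): row=0 col=0 char='t'
After 5 (G): row=4 col=0 char='_'
After 6 (w): row=4 col=3 char='r'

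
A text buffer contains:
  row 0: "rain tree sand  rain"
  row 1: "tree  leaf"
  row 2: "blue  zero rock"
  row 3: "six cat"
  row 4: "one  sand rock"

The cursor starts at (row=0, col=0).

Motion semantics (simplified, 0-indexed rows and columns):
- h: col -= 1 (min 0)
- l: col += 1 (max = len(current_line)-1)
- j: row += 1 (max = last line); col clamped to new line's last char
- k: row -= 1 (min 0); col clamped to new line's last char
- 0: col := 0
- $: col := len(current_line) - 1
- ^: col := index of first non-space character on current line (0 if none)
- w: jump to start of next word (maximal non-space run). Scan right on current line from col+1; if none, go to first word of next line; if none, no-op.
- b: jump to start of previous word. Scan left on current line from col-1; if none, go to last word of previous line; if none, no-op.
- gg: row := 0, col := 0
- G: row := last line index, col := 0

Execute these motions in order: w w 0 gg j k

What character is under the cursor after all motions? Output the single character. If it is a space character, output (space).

Answer: r

Derivation:
After 1 (w): row=0 col=5 char='t'
After 2 (w): row=0 col=10 char='s'
After 3 (0): row=0 col=0 char='r'
After 4 (gg): row=0 col=0 char='r'
After 5 (j): row=1 col=0 char='t'
After 6 (k): row=0 col=0 char='r'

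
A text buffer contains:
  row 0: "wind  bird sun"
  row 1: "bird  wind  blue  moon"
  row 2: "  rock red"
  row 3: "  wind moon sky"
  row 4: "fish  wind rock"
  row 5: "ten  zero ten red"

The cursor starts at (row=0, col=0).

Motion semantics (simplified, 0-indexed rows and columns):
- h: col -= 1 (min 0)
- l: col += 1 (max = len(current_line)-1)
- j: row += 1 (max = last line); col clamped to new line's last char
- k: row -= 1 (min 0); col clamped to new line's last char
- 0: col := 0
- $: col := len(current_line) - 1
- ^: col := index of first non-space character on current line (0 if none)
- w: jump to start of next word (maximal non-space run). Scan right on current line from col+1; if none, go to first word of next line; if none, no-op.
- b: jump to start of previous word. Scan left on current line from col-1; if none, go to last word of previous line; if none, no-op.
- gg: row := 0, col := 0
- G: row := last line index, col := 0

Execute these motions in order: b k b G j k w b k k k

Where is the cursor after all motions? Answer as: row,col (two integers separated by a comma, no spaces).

Answer: 1,0

Derivation:
After 1 (b): row=0 col=0 char='w'
After 2 (k): row=0 col=0 char='w'
After 3 (b): row=0 col=0 char='w'
After 4 (G): row=5 col=0 char='t'
After 5 (j): row=5 col=0 char='t'
After 6 (k): row=4 col=0 char='f'
After 7 (w): row=4 col=6 char='w'
After 8 (b): row=4 col=0 char='f'
After 9 (k): row=3 col=0 char='_'
After 10 (k): row=2 col=0 char='_'
After 11 (k): row=1 col=0 char='b'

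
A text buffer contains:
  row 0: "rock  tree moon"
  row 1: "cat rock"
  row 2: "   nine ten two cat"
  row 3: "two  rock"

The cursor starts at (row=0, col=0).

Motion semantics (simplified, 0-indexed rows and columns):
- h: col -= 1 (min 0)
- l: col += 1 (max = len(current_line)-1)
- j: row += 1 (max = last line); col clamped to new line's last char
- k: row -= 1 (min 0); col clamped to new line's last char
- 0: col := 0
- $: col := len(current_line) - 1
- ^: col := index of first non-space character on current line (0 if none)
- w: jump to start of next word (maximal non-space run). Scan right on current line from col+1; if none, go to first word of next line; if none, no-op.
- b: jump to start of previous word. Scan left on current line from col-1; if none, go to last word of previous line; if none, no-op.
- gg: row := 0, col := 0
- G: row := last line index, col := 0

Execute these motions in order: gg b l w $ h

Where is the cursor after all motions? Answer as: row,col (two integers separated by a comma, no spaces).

After 1 (gg): row=0 col=0 char='r'
After 2 (b): row=0 col=0 char='r'
After 3 (l): row=0 col=1 char='o'
After 4 (w): row=0 col=6 char='t'
After 5 ($): row=0 col=14 char='n'
After 6 (h): row=0 col=13 char='o'

Answer: 0,13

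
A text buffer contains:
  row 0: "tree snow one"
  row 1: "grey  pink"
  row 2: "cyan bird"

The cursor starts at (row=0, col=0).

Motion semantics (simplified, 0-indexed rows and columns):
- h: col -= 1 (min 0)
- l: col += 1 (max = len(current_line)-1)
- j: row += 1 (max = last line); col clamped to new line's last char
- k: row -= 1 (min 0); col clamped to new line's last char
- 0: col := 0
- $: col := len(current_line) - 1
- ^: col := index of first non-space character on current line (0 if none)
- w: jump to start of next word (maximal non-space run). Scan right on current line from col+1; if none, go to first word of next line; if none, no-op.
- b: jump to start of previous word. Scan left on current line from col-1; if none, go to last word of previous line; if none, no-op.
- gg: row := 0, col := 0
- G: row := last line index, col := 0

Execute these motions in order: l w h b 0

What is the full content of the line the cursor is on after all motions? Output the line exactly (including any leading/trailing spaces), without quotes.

After 1 (l): row=0 col=1 char='r'
After 2 (w): row=0 col=5 char='s'
After 3 (h): row=0 col=4 char='_'
After 4 (b): row=0 col=0 char='t'
After 5 (0): row=0 col=0 char='t'

Answer: tree snow one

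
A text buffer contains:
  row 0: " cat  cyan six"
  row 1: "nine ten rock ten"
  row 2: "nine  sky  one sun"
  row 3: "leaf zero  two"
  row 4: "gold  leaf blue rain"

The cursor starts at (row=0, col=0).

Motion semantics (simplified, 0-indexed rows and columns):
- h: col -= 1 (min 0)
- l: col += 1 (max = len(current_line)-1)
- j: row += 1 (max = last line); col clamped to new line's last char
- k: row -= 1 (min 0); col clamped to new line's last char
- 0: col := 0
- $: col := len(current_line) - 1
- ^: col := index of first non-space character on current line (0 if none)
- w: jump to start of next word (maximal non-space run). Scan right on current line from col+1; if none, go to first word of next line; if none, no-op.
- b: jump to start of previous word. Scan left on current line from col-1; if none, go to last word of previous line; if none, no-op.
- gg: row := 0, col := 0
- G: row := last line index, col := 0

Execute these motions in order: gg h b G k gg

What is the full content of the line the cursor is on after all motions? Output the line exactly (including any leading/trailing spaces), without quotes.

After 1 (gg): row=0 col=0 char='_'
After 2 (h): row=0 col=0 char='_'
After 3 (b): row=0 col=0 char='_'
After 4 (G): row=4 col=0 char='g'
After 5 (k): row=3 col=0 char='l'
After 6 (gg): row=0 col=0 char='_'

Answer:  cat  cyan six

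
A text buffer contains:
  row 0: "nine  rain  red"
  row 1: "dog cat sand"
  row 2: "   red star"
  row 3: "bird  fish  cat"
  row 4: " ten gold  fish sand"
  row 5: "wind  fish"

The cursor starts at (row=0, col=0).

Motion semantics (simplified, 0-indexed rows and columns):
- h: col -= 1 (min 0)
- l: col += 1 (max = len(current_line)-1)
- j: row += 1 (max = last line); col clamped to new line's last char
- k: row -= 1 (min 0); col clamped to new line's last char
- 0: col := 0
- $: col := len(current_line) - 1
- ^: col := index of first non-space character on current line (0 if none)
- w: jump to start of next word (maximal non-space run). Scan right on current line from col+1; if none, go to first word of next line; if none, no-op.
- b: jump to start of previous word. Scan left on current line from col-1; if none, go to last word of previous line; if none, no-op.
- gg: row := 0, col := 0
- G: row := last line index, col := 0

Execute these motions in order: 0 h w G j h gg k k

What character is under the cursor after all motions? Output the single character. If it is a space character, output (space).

Answer: n

Derivation:
After 1 (0): row=0 col=0 char='n'
After 2 (h): row=0 col=0 char='n'
After 3 (w): row=0 col=6 char='r'
After 4 (G): row=5 col=0 char='w'
After 5 (j): row=5 col=0 char='w'
After 6 (h): row=5 col=0 char='w'
After 7 (gg): row=0 col=0 char='n'
After 8 (k): row=0 col=0 char='n'
After 9 (k): row=0 col=0 char='n'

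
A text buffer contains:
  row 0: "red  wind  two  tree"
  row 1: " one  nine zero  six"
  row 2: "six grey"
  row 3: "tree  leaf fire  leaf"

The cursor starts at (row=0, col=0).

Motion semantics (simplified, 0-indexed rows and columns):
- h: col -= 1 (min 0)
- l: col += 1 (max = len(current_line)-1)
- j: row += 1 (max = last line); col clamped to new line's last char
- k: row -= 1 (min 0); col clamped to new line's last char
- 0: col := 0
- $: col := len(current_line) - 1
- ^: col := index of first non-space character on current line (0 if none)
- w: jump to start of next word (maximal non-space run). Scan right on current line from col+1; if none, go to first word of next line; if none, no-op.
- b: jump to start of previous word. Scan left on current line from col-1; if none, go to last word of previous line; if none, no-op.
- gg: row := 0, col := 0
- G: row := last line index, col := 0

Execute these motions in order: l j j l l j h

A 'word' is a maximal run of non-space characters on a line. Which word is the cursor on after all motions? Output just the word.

After 1 (l): row=0 col=1 char='e'
After 2 (j): row=1 col=1 char='o'
After 3 (j): row=2 col=1 char='i'
After 4 (l): row=2 col=2 char='x'
After 5 (l): row=2 col=3 char='_'
After 6 (j): row=3 col=3 char='e'
After 7 (h): row=3 col=2 char='e'

Answer: tree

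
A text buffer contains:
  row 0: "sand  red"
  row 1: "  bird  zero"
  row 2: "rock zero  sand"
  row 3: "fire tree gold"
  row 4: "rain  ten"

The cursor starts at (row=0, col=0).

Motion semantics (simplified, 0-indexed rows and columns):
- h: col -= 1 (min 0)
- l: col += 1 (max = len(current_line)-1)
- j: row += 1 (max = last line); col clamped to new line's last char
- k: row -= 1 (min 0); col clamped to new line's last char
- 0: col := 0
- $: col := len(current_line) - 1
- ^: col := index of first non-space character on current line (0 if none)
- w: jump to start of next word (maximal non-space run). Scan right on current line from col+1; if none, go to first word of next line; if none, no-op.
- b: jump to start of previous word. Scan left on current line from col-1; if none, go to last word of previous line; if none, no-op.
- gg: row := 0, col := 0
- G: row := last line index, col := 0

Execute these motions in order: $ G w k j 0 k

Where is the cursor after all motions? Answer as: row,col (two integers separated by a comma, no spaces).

Answer: 3,0

Derivation:
After 1 ($): row=0 col=8 char='d'
After 2 (G): row=4 col=0 char='r'
After 3 (w): row=4 col=6 char='t'
After 4 (k): row=3 col=6 char='r'
After 5 (j): row=4 col=6 char='t'
After 6 (0): row=4 col=0 char='r'
After 7 (k): row=3 col=0 char='f'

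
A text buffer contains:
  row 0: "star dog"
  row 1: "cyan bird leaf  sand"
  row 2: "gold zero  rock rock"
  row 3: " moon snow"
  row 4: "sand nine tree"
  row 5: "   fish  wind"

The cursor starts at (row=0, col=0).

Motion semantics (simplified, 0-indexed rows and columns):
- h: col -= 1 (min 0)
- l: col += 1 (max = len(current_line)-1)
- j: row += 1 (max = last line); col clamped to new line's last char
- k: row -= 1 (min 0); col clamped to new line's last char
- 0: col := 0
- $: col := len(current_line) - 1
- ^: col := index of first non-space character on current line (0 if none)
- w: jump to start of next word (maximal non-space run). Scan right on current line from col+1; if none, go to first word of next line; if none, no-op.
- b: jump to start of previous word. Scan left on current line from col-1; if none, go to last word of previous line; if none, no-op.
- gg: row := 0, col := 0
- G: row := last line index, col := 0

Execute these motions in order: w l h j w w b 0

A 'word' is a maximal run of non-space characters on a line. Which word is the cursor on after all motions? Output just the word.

Answer: cyan

Derivation:
After 1 (w): row=0 col=5 char='d'
After 2 (l): row=0 col=6 char='o'
After 3 (h): row=0 col=5 char='d'
After 4 (j): row=1 col=5 char='b'
After 5 (w): row=1 col=10 char='l'
After 6 (w): row=1 col=16 char='s'
After 7 (b): row=1 col=10 char='l'
After 8 (0): row=1 col=0 char='c'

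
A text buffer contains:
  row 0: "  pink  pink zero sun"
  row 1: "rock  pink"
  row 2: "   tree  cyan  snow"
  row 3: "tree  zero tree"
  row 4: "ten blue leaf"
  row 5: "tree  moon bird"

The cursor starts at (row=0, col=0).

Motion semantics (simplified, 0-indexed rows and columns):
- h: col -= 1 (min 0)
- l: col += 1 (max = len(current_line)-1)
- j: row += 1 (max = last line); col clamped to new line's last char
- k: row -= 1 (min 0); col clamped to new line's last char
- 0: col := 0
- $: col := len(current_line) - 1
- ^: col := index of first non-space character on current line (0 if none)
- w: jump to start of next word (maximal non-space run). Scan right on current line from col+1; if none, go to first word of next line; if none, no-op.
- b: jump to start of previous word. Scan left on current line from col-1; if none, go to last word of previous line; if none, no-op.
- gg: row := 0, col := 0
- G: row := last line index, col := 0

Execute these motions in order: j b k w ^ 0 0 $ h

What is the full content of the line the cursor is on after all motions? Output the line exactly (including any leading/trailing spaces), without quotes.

Answer: rock  pink

Derivation:
After 1 (j): row=1 col=0 char='r'
After 2 (b): row=0 col=18 char='s'
After 3 (k): row=0 col=18 char='s'
After 4 (w): row=1 col=0 char='r'
After 5 (^): row=1 col=0 char='r'
After 6 (0): row=1 col=0 char='r'
After 7 (0): row=1 col=0 char='r'
After 8 ($): row=1 col=9 char='k'
After 9 (h): row=1 col=8 char='n'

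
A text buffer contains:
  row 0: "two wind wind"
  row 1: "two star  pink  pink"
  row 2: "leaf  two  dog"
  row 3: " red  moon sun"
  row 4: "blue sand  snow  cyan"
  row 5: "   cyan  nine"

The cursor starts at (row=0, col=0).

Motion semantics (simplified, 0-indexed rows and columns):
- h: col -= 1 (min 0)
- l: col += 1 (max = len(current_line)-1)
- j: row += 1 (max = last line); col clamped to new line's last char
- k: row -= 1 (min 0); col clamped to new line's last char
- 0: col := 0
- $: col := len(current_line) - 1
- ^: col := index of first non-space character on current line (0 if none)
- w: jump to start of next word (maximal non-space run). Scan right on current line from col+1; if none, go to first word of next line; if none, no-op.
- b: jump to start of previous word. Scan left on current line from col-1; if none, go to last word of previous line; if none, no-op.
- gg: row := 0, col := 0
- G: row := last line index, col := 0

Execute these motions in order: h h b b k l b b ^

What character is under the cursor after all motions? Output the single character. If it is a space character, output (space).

After 1 (h): row=0 col=0 char='t'
After 2 (h): row=0 col=0 char='t'
After 3 (b): row=0 col=0 char='t'
After 4 (b): row=0 col=0 char='t'
After 5 (k): row=0 col=0 char='t'
After 6 (l): row=0 col=1 char='w'
After 7 (b): row=0 col=0 char='t'
After 8 (b): row=0 col=0 char='t'
After 9 (^): row=0 col=0 char='t'

Answer: t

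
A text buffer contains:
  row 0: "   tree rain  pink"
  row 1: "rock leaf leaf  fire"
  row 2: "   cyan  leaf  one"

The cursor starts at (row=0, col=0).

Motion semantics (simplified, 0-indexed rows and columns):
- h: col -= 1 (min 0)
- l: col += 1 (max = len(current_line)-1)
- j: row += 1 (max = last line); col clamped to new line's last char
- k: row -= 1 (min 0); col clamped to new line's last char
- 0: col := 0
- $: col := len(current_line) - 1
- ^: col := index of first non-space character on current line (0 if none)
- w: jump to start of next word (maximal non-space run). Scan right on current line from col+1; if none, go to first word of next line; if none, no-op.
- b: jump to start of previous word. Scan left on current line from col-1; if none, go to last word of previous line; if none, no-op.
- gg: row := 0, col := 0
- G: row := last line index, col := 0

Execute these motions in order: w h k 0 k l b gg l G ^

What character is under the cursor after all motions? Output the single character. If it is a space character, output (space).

After 1 (w): row=0 col=3 char='t'
After 2 (h): row=0 col=2 char='_'
After 3 (k): row=0 col=2 char='_'
After 4 (0): row=0 col=0 char='_'
After 5 (k): row=0 col=0 char='_'
After 6 (l): row=0 col=1 char='_'
After 7 (b): row=0 col=1 char='_'
After 8 (gg): row=0 col=0 char='_'
After 9 (l): row=0 col=1 char='_'
After 10 (G): row=2 col=0 char='_'
After 11 (^): row=2 col=3 char='c'

Answer: c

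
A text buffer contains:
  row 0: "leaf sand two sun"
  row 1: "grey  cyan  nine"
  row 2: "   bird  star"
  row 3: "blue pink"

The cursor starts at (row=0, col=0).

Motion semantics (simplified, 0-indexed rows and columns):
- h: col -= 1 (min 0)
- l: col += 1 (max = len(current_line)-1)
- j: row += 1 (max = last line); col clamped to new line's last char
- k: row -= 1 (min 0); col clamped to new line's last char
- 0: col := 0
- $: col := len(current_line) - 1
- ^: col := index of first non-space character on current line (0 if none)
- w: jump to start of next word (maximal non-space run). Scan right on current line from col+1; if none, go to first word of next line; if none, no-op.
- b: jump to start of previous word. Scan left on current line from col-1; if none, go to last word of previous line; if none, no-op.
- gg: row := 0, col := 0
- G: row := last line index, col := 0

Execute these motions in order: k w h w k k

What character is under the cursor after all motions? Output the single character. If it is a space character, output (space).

Answer: s

Derivation:
After 1 (k): row=0 col=0 char='l'
After 2 (w): row=0 col=5 char='s'
After 3 (h): row=0 col=4 char='_'
After 4 (w): row=0 col=5 char='s'
After 5 (k): row=0 col=5 char='s'
After 6 (k): row=0 col=5 char='s'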